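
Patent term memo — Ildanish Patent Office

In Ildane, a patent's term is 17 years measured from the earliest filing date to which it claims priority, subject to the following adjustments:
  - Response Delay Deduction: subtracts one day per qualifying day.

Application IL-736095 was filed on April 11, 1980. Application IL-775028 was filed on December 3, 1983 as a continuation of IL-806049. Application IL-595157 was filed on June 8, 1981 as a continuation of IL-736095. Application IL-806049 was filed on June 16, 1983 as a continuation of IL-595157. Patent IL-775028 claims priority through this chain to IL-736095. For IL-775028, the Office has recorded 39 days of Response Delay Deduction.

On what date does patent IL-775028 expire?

Earliest priority filing: 11 April 1980.
Base term: 11 April 1980 + 17 years → 11 April 1997.
Response Delay Deduction: −39 days → 3 March 1997.

1997-03-03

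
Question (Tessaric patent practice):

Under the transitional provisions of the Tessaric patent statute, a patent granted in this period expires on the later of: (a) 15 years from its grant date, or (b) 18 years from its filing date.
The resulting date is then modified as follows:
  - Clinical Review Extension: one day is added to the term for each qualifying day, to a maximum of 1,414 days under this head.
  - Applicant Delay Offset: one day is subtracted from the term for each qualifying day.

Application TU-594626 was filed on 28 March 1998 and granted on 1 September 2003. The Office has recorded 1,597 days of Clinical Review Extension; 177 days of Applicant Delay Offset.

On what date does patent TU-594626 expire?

(a) grant + 15 years → 1 September 2018.
(b) filing + 18 years → 28 March 2016.
Later of the two: 1 September 2018.
Clinical Review Extension: 1597 days claimed exceeds the 1414-day cap, so +1414 days → 16 July 2022.
Applicant Delay Offset: −177 days → 20 January 2022.

2022-01-20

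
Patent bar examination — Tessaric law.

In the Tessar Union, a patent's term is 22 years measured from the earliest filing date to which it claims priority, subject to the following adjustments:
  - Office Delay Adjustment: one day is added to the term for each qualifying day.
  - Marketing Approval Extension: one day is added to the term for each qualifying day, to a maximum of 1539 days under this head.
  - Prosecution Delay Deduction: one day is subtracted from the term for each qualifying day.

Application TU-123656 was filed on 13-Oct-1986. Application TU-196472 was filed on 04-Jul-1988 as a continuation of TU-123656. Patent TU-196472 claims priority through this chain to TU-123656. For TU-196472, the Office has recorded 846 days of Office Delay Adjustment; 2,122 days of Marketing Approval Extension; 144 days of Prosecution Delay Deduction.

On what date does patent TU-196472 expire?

December 2, 2014

Earliest priority filing: 13 October 1986.
Base term: 13 October 1986 + 22 years → 13 October 2008.
Office Delay Adjustment: +846 days → 6 February 2011.
Marketing Approval Extension: 2122 days claimed exceeds the 1539-day cap, so +1539 days → 25 April 2015.
Prosecution Delay Deduction: −144 days → 2 December 2014.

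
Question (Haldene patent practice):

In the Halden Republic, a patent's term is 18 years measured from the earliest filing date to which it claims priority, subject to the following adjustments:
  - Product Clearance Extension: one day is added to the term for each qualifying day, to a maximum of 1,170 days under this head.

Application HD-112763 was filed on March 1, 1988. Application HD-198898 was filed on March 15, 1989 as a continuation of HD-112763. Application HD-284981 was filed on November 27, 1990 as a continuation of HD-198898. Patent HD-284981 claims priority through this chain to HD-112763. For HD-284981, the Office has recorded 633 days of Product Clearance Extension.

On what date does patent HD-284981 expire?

2007-11-24

Earliest priority filing: 1 March 1988.
Base term: 1 March 1988 + 18 years → 1 March 2006.
Product Clearance Extension: 633 days (within the 1170-day cap) → +633 days → 24 November 2007.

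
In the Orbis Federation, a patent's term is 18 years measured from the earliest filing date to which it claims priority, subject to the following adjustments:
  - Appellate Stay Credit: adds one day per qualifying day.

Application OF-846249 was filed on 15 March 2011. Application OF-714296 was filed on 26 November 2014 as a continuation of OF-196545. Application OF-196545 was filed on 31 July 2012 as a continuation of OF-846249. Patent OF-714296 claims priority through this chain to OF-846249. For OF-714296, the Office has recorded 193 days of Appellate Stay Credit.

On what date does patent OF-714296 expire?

September 24, 2029

Earliest priority filing: 15 March 2011.
Base term: 15 March 2011 + 18 years → 15 March 2029.
Appellate Stay Credit: +193 days → 24 September 2029.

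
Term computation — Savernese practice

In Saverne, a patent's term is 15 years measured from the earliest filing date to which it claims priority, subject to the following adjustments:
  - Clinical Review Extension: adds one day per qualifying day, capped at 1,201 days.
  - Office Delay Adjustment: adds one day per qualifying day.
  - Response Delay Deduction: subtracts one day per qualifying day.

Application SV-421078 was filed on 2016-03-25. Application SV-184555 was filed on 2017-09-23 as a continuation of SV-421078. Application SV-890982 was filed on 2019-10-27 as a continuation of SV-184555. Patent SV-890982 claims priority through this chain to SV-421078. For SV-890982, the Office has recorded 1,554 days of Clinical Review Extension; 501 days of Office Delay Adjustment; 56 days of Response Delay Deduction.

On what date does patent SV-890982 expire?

2035-09-26

Earliest priority filing: 25 March 2016.
Base term: 25 March 2016 + 15 years → 25 March 2031.
Clinical Review Extension: 1554 days claimed exceeds the 1201-day cap, so +1201 days → 8 July 2034.
Office Delay Adjustment: +501 days → 21 November 2035.
Response Delay Deduction: −56 days → 26 September 2035.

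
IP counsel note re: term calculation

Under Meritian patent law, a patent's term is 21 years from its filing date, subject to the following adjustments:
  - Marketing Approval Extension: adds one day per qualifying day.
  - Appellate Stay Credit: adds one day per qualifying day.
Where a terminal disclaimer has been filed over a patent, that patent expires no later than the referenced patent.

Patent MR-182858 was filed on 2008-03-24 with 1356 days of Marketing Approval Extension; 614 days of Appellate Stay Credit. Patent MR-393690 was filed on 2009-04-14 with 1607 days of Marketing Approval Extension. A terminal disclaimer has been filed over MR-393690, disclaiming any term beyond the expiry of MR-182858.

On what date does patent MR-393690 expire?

Natural term of MR-393690:
  Base: filing + 21 years → 14 April 2030.
  Marketing Approval Extension: +1607 days → 7 September 2034.
Expiry of referenced patent MR-182858:
  Base: filing + 21 years → 24 March 2029.
  Marketing Approval Extension: +1356 days → 9 December 2032.
  Appellate Stay Credit: +614 days → 15 August 2034.
Terminal disclaimer: MR-393690 expires on the earlier of 7 September 2034 and 15 August 2034.

2034-08-15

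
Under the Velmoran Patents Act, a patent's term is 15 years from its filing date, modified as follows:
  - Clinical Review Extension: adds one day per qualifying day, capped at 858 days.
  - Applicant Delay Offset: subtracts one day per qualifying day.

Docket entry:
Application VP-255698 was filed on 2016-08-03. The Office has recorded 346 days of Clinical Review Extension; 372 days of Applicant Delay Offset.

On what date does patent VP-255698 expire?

July 8, 2031

Base term: filing date + 15 years → 3 August 2031.
Clinical Review Extension: 346 days (within the 858-day cap) → +346 days → 14 July 2032.
Applicant Delay Offset: −372 days → 8 July 2031.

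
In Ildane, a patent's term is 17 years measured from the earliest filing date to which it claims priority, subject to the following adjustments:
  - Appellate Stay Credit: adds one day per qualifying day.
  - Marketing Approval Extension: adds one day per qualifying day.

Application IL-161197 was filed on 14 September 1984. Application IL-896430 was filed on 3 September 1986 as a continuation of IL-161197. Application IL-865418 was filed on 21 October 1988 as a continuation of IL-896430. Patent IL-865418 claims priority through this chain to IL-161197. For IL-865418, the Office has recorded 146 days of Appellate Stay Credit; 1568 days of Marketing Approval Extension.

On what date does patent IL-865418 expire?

Earliest priority filing: 14 September 1984.
Base term: 14 September 1984 + 17 years → 14 September 2001.
Appellate Stay Credit: +146 days → 7 February 2002.
Marketing Approval Extension: +1568 days → 25 May 2006.

May 25, 2006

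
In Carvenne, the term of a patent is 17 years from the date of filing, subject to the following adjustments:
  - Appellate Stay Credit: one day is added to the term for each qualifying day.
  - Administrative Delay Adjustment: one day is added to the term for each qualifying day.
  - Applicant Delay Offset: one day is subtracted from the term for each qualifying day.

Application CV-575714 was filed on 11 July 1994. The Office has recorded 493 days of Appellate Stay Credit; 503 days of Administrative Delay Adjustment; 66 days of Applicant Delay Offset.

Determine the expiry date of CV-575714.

January 26, 2014

Base term: filing date + 17 years → 11 July 2011.
Appellate Stay Credit: +493 days → 15 November 2012.
Administrative Delay Adjustment: +503 days → 2 April 2014.
Applicant Delay Offset: −66 days → 26 January 2014.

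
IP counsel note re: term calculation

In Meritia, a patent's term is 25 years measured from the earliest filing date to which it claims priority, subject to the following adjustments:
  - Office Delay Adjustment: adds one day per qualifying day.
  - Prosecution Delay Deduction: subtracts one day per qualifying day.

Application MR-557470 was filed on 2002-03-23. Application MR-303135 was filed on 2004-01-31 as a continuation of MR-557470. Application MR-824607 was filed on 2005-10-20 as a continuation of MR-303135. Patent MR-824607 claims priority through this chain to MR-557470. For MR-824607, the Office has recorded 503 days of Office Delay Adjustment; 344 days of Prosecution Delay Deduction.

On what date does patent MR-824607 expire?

Earliest priority filing: 23 March 2002.
Base term: 23 March 2002 + 25 years → 23 March 2027.
Office Delay Adjustment: +503 days → 7 August 2028.
Prosecution Delay Deduction: −344 days → 29 August 2027.

2027-08-29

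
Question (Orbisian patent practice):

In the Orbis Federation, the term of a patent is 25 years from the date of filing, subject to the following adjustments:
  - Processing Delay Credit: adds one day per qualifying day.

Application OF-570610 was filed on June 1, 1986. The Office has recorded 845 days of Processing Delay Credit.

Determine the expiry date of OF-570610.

September 23, 2013

Base term: filing date + 25 years → 1 June 2011.
Processing Delay Credit: +845 days → 23 September 2013.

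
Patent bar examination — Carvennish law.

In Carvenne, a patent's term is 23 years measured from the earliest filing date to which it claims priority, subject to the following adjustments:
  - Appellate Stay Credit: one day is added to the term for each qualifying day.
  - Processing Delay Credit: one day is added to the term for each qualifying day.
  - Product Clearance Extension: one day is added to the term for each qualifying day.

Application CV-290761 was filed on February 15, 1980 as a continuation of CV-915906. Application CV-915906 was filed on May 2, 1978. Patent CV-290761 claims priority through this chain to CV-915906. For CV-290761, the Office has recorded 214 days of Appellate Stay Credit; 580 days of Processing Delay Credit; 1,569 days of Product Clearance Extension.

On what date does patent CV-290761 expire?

Earliest priority filing: 2 May 1978.
Base term: 2 May 1978 + 23 years → 2 May 2001.
Appellate Stay Credit: +214 days → 2 December 2001.
Processing Delay Credit: +580 days → 5 July 2003.
Product Clearance Extension: +1569 days → 21 October 2007.

October 21, 2007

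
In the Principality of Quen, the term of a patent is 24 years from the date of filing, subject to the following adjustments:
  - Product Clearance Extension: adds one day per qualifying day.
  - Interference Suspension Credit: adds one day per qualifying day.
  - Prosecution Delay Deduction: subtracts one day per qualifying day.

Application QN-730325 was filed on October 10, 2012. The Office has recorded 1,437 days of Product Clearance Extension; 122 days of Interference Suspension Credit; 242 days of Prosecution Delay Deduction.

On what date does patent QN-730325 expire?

Base term: filing date + 24 years → 10 October 2036.
Product Clearance Extension: +1437 days → 16 September 2040.
Interference Suspension Credit: +122 days → 16 January 2041.
Prosecution Delay Deduction: −242 days → 19 May 2040.

May 19, 2040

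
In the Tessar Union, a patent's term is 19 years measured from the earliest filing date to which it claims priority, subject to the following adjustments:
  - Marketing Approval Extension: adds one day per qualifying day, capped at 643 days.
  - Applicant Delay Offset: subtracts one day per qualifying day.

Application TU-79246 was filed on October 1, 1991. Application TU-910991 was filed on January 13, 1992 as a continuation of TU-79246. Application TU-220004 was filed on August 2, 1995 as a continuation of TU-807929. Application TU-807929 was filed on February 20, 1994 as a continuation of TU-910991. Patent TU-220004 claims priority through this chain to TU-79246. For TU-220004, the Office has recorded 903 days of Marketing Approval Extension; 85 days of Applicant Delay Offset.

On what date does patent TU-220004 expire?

April 11, 2012

Earliest priority filing: 1 October 1991.
Base term: 1 October 1991 + 19 years → 1 October 2010.
Marketing Approval Extension: 903 days claimed exceeds the 643-day cap, so +643 days → 5 July 2012.
Applicant Delay Offset: −85 days → 11 April 2012.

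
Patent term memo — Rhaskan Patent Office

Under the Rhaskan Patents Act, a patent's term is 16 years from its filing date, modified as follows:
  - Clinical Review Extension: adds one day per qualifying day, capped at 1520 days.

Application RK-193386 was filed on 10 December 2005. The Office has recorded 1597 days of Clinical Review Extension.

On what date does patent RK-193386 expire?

Base term: filing date + 16 years → 10 December 2021.
Clinical Review Extension: 1597 days claimed exceeds the 1520-day cap, so +1520 days → 7 February 2026.

February 7, 2026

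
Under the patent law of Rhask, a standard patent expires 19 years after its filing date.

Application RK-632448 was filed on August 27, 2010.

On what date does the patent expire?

Filing date + 19 years → 27 August 2029.

2029-08-27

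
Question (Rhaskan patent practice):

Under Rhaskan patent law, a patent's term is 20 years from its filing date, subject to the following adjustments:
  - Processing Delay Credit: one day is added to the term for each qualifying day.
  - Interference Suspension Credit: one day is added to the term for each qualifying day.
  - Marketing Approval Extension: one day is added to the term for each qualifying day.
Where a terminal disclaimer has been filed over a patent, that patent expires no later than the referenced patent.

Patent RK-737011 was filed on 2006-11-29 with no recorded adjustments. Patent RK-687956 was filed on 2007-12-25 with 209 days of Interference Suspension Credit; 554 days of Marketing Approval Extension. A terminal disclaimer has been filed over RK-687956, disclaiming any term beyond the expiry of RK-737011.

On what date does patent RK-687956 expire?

Natural term of RK-687956:
  Base: filing + 20 years → 25 December 2027.
  Interference Suspension Credit: +209 days → 21 July 2028.
  Marketing Approval Extension: +554 days → 26 January 2030.
Expiry of referenced patent RK-737011:
  Base: filing + 20 years → 29 November 2026.
Terminal disclaimer: RK-687956 expires on the earlier of 26 January 2030 and 29 November 2026.

2026-11-29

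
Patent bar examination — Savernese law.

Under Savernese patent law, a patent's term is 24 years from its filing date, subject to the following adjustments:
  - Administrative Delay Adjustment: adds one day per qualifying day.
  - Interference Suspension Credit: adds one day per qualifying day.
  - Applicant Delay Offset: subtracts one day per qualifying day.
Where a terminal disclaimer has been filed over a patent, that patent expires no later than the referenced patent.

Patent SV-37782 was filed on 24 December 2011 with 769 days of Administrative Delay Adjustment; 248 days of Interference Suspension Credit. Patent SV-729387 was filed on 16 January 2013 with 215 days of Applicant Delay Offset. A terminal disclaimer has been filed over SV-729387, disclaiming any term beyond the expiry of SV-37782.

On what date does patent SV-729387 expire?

Natural term of SV-729387:
  Base: filing + 24 years → 16 January 2037.
  Applicant Delay Offset: −215 days → 15 June 2036.
Expiry of referenced patent SV-37782:
  Base: filing + 24 years → 24 December 2035.
  Administrative Delay Adjustment: +769 days → 31 January 2038.
  Interference Suspension Credit: +248 days → 6 October 2038.
Terminal disclaimer: SV-729387 expires on the earlier of 15 June 2036 and 6 October 2038.

2036-06-15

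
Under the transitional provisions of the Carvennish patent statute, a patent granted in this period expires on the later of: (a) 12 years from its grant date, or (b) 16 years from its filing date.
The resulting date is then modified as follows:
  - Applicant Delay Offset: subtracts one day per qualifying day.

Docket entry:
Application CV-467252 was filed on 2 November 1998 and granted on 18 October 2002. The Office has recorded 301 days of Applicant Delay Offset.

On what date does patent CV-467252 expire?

(a) grant + 12 years → 18 October 2014.
(b) filing + 16 years → 2 November 2014.
Later of the two: 2 November 2014.
Applicant Delay Offset: −301 days → 5 January 2014.

2014-01-05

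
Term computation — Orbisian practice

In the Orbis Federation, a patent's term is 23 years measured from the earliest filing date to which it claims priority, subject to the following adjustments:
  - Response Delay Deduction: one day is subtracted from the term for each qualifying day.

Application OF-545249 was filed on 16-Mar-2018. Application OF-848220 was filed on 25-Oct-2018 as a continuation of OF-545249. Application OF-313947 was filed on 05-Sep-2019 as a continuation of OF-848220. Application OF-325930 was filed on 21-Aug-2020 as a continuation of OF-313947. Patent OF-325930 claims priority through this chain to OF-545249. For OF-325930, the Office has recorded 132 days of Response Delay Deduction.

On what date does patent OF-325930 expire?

Earliest priority filing: 16 March 2018.
Base term: 16 March 2018 + 23 years → 16 March 2041.
Response Delay Deduction: −132 days → 4 November 2040.

November 4, 2040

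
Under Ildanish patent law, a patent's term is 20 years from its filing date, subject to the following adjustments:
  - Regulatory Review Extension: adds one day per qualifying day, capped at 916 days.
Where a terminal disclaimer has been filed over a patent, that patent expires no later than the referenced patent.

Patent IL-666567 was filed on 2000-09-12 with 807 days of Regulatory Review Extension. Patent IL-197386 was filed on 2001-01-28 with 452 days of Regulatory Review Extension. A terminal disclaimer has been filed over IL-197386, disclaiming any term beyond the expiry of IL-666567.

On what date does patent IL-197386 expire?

Natural term of IL-197386:
  Base: filing + 20 years → 28 January 2021.
  Regulatory Review Extension: 452 days (within the 916-day cap) → +452 days → 25 April 2022.
Expiry of referenced patent IL-666567:
  Base: filing + 20 years → 12 September 2020.
  Regulatory Review Extension: 807 days (within the 916-day cap) → +807 days → 28 November 2022.
Terminal disclaimer: IL-197386 expires on the earlier of 25 April 2022 and 28 November 2022.

2022-04-25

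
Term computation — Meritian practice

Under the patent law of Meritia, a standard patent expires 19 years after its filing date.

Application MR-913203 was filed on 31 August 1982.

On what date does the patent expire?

Filing date + 19 years → 31 August 2001.

2001-08-31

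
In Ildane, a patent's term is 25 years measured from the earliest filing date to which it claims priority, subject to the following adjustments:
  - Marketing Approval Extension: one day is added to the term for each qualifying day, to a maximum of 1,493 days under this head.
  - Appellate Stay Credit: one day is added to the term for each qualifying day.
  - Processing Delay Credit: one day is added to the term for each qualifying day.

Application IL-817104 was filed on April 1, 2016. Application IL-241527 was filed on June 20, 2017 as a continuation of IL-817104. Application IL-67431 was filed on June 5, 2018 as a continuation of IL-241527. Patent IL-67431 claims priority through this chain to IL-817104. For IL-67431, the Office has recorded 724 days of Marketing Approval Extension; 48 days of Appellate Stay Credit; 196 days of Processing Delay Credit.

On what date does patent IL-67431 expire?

November 25, 2043

Earliest priority filing: 1 April 2016.
Base term: 1 April 2016 + 25 years → 1 April 2041.
Marketing Approval Extension: 724 days (within the 1493-day cap) → +724 days → 26 March 2043.
Appellate Stay Credit: +48 days → 13 May 2043.
Processing Delay Credit: +196 days → 25 November 2043.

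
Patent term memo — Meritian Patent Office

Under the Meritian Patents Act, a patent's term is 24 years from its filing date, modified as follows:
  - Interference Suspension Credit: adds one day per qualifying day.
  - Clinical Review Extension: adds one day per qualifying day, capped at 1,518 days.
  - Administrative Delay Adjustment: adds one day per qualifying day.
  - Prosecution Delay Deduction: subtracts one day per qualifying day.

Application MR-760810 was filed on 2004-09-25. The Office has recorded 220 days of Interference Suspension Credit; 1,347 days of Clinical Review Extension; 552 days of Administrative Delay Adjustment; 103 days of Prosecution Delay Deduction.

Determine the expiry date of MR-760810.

April 3, 2034

Base term: filing date + 24 years → 25 September 2028.
Interference Suspension Credit: +220 days → 3 May 2029.
Clinical Review Extension: 1347 days (within the 1518-day cap) → +1347 days → 9 January 2033.
Administrative Delay Adjustment: +552 days → 15 July 2034.
Prosecution Delay Deduction: −103 days → 3 April 2034.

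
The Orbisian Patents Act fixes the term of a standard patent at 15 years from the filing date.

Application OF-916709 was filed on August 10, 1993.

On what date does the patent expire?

2008-08-10

Filing date + 15 years → 10 August 2008.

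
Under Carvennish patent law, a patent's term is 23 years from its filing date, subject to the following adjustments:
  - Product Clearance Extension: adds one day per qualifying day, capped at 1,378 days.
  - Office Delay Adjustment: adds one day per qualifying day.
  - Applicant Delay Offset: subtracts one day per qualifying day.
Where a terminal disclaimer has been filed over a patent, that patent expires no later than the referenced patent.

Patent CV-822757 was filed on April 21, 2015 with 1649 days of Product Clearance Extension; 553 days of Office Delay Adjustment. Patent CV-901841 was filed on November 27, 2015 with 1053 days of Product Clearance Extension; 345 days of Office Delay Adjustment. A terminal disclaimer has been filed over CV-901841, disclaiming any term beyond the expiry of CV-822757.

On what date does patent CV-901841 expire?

Natural term of CV-901841:
  Base: filing + 23 years → 27 November 2038.
  Product Clearance Extension: 1053 days (within the 1378-day cap) → +1053 days → 15 October 2041.
  Office Delay Adjustment: +345 days → 25 September 2042.
Expiry of referenced patent CV-822757:
  Base: filing + 23 years → 21 April 2038.
  Product Clearance Extension: 1649 days claimed exceeds the 1378-day cap, so +1378 days → 28 January 2042.
  Office Delay Adjustment: +553 days → 4 August 2043.
Terminal disclaimer: CV-901841 expires on the earlier of 25 September 2042 and 4 August 2043.

September 25, 2042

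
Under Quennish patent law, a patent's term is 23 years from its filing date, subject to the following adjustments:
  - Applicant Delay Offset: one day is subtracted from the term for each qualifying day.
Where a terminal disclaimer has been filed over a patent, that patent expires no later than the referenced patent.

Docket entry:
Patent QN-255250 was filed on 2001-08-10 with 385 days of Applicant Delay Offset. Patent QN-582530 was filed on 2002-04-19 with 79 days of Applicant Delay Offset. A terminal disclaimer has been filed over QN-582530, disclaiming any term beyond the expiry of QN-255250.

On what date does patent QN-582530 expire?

July 22, 2023

Natural term of QN-582530:
  Base: filing + 23 years → 19 April 2025.
  Applicant Delay Offset: −79 days → 30 January 2025.
Expiry of referenced patent QN-255250:
  Base: filing + 23 years → 10 August 2024.
  Applicant Delay Offset: −385 days → 22 July 2023.
Terminal disclaimer: QN-582530 expires on the earlier of 30 January 2025 and 22 July 2023.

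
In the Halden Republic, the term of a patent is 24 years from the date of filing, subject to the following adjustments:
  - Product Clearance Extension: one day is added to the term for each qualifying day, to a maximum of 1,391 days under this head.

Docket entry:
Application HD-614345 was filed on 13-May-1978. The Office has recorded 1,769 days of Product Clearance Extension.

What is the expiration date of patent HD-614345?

2006-03-04

Base term: filing date + 24 years → 13 May 2002.
Product Clearance Extension: 1769 days claimed exceeds the 1391-day cap, so +1391 days → 4 March 2006.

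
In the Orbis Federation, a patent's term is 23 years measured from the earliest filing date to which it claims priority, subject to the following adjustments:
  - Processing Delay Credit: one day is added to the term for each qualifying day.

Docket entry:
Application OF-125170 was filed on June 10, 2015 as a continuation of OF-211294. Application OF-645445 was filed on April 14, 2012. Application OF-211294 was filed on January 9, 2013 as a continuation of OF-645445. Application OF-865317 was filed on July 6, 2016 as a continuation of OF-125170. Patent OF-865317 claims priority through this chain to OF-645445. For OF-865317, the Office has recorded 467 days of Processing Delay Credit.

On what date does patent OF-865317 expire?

2036-07-24

Earliest priority filing: 14 April 2012.
Base term: 14 April 2012 + 23 years → 14 April 2035.
Processing Delay Credit: +467 days → 24 July 2036.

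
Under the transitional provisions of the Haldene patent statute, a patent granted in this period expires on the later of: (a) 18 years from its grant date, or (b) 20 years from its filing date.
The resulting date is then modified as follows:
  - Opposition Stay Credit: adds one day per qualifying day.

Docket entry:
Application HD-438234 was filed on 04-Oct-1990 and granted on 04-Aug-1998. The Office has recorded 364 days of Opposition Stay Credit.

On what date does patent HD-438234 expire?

August 3, 2017

(a) grant + 18 years → 4 August 2016.
(b) filing + 20 years → 4 October 2010.
Later of the two: 4 August 2016.
Opposition Stay Credit: +364 days → 3 August 2017.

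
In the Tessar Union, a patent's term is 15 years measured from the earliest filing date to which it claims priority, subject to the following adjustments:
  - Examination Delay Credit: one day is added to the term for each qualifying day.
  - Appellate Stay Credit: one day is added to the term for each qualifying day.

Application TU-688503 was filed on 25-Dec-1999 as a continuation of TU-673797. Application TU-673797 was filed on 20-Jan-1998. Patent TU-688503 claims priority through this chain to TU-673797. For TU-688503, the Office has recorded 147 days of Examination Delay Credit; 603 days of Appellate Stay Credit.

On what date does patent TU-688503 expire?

Earliest priority filing: 20 January 1998.
Base term: 20 January 1998 + 15 years → 20 January 2013.
Examination Delay Credit: +147 days → 16 June 2013.
Appellate Stay Credit: +603 days → 9 February 2015.

February 9, 2015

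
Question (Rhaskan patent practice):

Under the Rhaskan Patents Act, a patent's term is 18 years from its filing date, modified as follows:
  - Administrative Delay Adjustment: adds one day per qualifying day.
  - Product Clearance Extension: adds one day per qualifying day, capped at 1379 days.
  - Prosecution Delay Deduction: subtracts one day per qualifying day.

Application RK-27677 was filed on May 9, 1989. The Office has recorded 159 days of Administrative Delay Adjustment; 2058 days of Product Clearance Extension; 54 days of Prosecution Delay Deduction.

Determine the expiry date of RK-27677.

Base term: filing date + 18 years → 9 May 2007.
Administrative Delay Adjustment: +159 days → 15 October 2007.
Product Clearance Extension: 2058 days claimed exceeds the 1379-day cap, so +1379 days → 25 July 2011.
Prosecution Delay Deduction: −54 days → 1 June 2011.

2011-06-01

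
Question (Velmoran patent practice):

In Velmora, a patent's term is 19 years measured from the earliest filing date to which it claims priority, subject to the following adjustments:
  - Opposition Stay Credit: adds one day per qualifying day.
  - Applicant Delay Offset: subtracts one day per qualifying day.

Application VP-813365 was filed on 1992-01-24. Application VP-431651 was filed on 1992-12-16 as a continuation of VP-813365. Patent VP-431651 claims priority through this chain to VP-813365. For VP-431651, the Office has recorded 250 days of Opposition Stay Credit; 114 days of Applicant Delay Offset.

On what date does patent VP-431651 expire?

2011-06-09

Earliest priority filing: 24 January 1992.
Base term: 24 January 1992 + 19 years → 24 January 2011.
Opposition Stay Credit: +250 days → 1 October 2011.
Applicant Delay Offset: −114 days → 9 June 2011.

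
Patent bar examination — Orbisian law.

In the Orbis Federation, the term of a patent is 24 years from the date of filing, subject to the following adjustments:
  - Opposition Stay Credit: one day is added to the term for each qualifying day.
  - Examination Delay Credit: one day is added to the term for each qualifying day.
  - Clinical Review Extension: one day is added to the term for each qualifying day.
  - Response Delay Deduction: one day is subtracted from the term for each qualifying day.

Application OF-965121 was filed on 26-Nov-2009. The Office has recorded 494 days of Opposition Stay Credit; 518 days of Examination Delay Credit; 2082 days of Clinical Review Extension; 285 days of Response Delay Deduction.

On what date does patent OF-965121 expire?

Base term: filing date + 24 years → 26 November 2033.
Opposition Stay Credit: +494 days → 4 April 2035.
Examination Delay Credit: +518 days → 3 September 2036.
Clinical Review Extension: +2082 days → 17 May 2042.
Response Delay Deduction: −285 days → 5 August 2041.

2041-08-05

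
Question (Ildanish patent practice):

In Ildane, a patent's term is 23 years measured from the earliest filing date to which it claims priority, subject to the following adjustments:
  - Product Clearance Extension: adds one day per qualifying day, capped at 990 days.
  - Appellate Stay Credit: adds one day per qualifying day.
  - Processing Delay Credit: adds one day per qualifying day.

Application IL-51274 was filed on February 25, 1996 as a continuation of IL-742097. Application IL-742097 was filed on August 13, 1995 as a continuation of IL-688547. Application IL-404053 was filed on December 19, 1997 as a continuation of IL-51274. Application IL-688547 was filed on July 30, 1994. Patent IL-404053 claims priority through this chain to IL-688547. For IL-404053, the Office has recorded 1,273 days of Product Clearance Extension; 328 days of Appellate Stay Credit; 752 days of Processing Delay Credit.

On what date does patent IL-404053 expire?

March 31, 2023

Earliest priority filing: 30 July 1994.
Base term: 30 July 1994 + 23 years → 30 July 2017.
Product Clearance Extension: 1273 days claimed exceeds the 990-day cap, so +990 days → 15 April 2020.
Appellate Stay Credit: +328 days → 9 March 2021.
Processing Delay Credit: +752 days → 31 March 2023.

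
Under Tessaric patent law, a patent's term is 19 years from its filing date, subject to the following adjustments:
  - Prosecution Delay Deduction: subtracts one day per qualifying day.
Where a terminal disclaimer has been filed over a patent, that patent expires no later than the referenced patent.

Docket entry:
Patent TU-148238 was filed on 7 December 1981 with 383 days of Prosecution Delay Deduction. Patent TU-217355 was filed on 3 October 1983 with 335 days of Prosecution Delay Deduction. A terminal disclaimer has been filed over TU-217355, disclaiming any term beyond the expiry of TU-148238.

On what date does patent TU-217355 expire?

1999-11-20

Natural term of TU-217355:
  Base: filing + 19 years → 3 October 2002.
  Prosecution Delay Deduction: −335 days → 2 November 2001.
Expiry of referenced patent TU-148238:
  Base: filing + 19 years → 7 December 2000.
  Prosecution Delay Deduction: −383 days → 20 November 1999.
Terminal disclaimer: TU-217355 expires on the earlier of 2 November 2001 and 20 November 1999.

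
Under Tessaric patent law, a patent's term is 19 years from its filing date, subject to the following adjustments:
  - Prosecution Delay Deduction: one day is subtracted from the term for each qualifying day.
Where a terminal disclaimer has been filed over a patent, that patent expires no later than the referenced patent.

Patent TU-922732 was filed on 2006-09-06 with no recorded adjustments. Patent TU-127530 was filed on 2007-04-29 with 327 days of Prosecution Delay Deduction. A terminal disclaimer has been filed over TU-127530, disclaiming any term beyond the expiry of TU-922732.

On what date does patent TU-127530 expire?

Natural term of TU-127530:
  Base: filing + 19 years → 29 April 2026.
  Prosecution Delay Deduction: −327 days → 6 June 2025.
Expiry of referenced patent TU-922732:
  Base: filing + 19 years → 6 September 2025.
Terminal disclaimer: TU-127530 expires on the earlier of 6 June 2025 and 6 September 2025.

June 6, 2025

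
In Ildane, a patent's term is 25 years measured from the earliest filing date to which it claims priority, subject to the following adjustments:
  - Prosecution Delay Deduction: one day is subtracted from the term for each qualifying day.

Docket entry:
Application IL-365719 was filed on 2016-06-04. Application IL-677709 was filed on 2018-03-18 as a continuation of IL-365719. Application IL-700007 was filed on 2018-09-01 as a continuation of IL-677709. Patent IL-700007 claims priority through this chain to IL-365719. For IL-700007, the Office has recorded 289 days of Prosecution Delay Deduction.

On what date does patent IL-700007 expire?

August 19, 2040

Earliest priority filing: 4 June 2016.
Base term: 4 June 2016 + 25 years → 4 June 2041.
Prosecution Delay Deduction: −289 days → 19 August 2040.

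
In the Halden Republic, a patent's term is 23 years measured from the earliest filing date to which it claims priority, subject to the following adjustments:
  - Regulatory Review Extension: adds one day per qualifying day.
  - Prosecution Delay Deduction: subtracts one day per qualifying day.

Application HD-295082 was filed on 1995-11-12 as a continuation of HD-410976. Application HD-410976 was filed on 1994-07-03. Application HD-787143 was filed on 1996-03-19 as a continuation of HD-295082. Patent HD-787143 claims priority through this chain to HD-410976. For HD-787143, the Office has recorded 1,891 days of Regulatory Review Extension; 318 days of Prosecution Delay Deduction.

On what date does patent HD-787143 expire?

Earliest priority filing: 3 July 1994.
Base term: 3 July 1994 + 23 years → 3 July 2017.
Regulatory Review Extension: +1891 days → 6 September 2022.
Prosecution Delay Deduction: −318 days → 23 October 2021.

October 23, 2021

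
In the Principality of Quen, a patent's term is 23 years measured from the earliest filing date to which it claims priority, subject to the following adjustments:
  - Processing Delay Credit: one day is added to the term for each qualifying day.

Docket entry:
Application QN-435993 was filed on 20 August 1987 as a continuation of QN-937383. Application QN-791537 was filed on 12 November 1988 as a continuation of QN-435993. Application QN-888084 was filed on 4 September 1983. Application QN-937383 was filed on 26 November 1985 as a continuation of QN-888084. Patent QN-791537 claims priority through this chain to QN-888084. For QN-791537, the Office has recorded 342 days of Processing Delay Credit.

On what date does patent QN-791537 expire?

Earliest priority filing: 4 September 1983.
Base term: 4 September 1983 + 23 years → 4 September 2006.
Processing Delay Credit: +342 days → 12 August 2007.

August 12, 2007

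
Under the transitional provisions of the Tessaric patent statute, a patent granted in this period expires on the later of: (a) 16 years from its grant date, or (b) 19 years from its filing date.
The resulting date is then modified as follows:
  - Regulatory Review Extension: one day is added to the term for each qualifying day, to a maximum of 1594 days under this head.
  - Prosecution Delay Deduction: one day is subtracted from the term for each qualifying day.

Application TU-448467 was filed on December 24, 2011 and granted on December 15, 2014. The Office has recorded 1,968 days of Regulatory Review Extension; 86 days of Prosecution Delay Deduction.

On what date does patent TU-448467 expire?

(a) grant + 16 years → 15 December 2030.
(b) filing + 19 years → 24 December 2030.
Later of the two: 24 December 2030.
Regulatory Review Extension: 1968 days claimed exceeds the 1594-day cap, so +1594 days → 6 May 2035.
Prosecution Delay Deduction: −86 days → 9 February 2035.

February 9, 2035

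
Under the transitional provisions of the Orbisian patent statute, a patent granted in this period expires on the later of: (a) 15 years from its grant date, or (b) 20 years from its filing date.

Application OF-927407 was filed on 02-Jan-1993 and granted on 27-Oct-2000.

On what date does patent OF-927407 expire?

2015-10-27

(a) grant + 15 years → 27 October 2015.
(b) filing + 20 years → 2 January 2013.
Later of the two: 27 October 2015.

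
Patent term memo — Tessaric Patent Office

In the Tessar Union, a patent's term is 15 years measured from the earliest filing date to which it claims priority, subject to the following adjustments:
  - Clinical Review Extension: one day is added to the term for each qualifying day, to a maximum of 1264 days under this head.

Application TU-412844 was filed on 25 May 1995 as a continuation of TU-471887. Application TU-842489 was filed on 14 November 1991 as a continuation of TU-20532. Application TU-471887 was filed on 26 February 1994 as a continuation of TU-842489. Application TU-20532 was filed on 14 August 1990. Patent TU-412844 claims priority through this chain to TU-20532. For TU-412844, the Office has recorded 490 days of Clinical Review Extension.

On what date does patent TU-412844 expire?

Earliest priority filing: 14 August 1990.
Base term: 14 August 1990 + 15 years → 14 August 2005.
Clinical Review Extension: 490 days (within the 1264-day cap) → +490 days → 17 December 2006.

December 17, 2006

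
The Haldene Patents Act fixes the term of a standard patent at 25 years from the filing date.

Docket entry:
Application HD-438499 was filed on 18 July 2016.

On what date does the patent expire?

July 18, 2041

Filing date + 25 years → 18 July 2041.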